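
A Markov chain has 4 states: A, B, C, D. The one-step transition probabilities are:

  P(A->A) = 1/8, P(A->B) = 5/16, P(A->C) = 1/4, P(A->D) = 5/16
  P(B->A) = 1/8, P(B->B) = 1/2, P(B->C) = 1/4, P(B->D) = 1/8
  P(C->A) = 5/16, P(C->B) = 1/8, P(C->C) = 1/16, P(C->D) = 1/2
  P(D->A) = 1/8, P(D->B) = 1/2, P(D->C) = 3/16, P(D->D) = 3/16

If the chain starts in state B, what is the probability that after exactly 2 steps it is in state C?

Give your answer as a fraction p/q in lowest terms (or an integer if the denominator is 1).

Answer: 25/128

Derivation:
Computing P^2 by repeated multiplication:
P^1 =
  A: [1/8, 5/16, 1/4, 5/16]
  B: [1/8, 1/2, 1/4, 1/8]
  C: [5/16, 1/8, 1/16, 1/2]
  D: [1/8, 1/2, 3/16, 3/16]
P^2 =
  A: [11/64, 49/128, 47/256, 67/256]
  B: [11/64, 49/128, 25/128, 1/4]
  C: [35/256, 107/256, 53/256, 61/256]
  D: [41/256, 13/32, 13/64, 59/256]

(P^2)[B -> C] = 25/128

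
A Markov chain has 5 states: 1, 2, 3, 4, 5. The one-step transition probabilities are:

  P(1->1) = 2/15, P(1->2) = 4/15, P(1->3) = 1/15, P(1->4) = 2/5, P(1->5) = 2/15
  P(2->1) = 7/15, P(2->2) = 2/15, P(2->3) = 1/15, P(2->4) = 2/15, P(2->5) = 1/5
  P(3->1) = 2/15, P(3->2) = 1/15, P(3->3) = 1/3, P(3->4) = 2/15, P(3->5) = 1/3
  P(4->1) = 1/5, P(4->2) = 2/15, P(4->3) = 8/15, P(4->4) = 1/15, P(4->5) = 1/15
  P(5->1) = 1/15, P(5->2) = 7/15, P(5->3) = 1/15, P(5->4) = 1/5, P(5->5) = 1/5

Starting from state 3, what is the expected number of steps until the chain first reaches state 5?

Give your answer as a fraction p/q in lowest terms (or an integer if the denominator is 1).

Answer: 22830/5341

Derivation:
Let h_i = expected steps to first reach 5 from state i.
Boundary: h_5 = 0.
First-step equations for the other states:
  h_1 = 1 + 2/15*h_1 + 4/15*h_2 + 1/15*h_3 + 2/5*h_4 + 2/15*h_5
  h_2 = 1 + 7/15*h_1 + 2/15*h_2 + 1/15*h_3 + 2/15*h_4 + 1/5*h_5
  h_3 = 1 + 2/15*h_1 + 1/15*h_2 + 1/3*h_3 + 2/15*h_4 + 1/3*h_5
  h_4 = 1 + 1/5*h_1 + 2/15*h_2 + 8/15*h_3 + 1/15*h_4 + 1/15*h_5

Substituting h_5 = 0 and rearranging gives the linear system (I - Q) h = 1:
  [13/15, -4/15, -1/15, -2/5] . (h_1, h_2, h_3, h_4) = 1
  [-7/15, 13/15, -1/15, -2/15] . (h_1, h_2, h_3, h_4) = 1
  [-2/15, -1/15, 2/3, -2/15] . (h_1, h_2, h_3, h_4) = 1
  [-1/5, -2/15, -8/15, 14/15] . (h_1, h_2, h_3, h_4) = 1

Solving yields:
  h_1 = 30330/5341
  h_2 = 4110/763
  h_3 = 22830/5341
  h_4 = 58755/10682

Starting state is 3, so the expected hitting time is h_3 = 22830/5341.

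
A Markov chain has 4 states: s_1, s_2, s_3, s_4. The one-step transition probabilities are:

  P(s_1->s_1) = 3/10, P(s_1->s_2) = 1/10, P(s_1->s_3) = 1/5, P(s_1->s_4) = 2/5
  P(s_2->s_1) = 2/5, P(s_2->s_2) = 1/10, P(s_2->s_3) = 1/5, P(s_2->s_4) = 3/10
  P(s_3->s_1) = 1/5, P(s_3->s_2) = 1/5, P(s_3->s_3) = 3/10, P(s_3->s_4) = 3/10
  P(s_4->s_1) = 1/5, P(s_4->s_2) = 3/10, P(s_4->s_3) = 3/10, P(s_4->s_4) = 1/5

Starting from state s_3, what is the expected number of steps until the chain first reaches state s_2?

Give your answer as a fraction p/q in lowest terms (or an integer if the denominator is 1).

Answer: 198/41

Derivation:
Let h_i = expected steps to first reach s_2 from state i.
Boundary: h_s_2 = 0.
First-step equations for the other states:
  h_s_1 = 1 + 3/10*h_s_1 + 1/10*h_s_2 + 1/5*h_s_3 + 2/5*h_s_4
  h_s_3 = 1 + 1/5*h_s_1 + 1/5*h_s_2 + 3/10*h_s_3 + 3/10*h_s_4
  h_s_4 = 1 + 1/5*h_s_1 + 3/10*h_s_2 + 3/10*h_s_3 + 1/5*h_s_4

Substituting h_s_2 = 0 and rearranging gives the linear system (I - Q) h = 1:
  [7/10, -1/5, -2/5] . (h_s_1, h_s_3, h_s_4) = 1
  [-1/5, 7/10, -3/10] . (h_s_1, h_s_3, h_s_4) = 1
  [-1/5, -3/10, 4/5] . (h_s_1, h_s_3, h_s_4) = 1

Solving yields:
  h_s_1 = 218/41
  h_s_3 = 198/41
  h_s_4 = 180/41

Starting state is s_3, so the expected hitting time is h_s_3 = 198/41.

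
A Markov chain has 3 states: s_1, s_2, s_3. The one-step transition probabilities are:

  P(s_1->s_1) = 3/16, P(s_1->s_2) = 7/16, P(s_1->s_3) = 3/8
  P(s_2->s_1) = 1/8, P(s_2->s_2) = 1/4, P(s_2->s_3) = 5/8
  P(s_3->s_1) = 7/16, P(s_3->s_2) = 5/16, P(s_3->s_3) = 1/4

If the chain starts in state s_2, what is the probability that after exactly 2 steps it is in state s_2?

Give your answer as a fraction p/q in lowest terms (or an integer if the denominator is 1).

Answer: 5/16

Derivation:
Computing P^2 by repeated multiplication:
P^1 =
  s_1: [3/16, 7/16, 3/8]
  s_2: [1/8, 1/4, 5/8]
  s_3: [7/16, 5/16, 1/4]
P^2 =
  s_1: [65/256, 79/256, 7/16]
  s_2: [21/64, 5/16, 23/64]
  s_3: [59/256, 89/256, 27/64]

(P^2)[s_2 -> s_2] = 5/16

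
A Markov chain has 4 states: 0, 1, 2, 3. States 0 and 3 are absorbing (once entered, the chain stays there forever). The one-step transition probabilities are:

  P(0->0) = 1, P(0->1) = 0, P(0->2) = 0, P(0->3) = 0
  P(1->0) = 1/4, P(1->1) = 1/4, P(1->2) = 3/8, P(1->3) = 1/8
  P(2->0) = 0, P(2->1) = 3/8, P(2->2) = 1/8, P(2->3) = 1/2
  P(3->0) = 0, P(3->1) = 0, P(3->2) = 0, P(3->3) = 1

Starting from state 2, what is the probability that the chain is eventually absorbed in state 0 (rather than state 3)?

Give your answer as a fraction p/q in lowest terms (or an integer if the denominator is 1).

Answer: 2/11

Derivation:
Let a_i = P(absorbed in 0 | start in state i).
Boundary conditions: a_0 = 1, a_3 = 0.
For each transient state i, a_i = sum_j P(i->j) * a_j:
  a_1 = 1/4*a_0 + 1/4*a_1 + 3/8*a_2 + 1/8*a_3
  a_2 = 0*a_0 + 3/8*a_1 + 1/8*a_2 + 1/2*a_3

Substituting a_0 = 1 and a_3 = 0, rearrange to (I - Q) a = r where r[i] = P(i -> 0):
  [3/4, -3/8] . (a_1, a_2) = 1/4
  [-3/8, 7/8] . (a_1, a_2) = 0

Solving yields:
  a_1 = 14/33
  a_2 = 2/11

Starting state is 2, so the absorption probability is a_2 = 2/11.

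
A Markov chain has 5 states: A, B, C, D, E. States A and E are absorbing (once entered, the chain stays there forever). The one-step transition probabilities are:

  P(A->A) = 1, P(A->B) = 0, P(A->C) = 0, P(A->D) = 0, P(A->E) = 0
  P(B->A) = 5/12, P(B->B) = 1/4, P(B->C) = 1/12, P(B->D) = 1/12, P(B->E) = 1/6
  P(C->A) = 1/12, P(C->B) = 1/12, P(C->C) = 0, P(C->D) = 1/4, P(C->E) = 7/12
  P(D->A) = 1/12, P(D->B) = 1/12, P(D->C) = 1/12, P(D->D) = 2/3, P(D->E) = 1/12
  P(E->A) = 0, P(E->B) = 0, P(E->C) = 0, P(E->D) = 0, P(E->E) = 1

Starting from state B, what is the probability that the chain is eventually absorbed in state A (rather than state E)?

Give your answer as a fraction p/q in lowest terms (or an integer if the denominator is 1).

Let a_i = P(absorbed in A | start in state i).
Boundary conditions: a_A = 1, a_E = 0.
For each transient state i, a_i = sum_j P(i->j) * a_j:
  a_B = 5/12*a_A + 1/4*a_B + 1/12*a_C + 1/12*a_D + 1/6*a_E
  a_C = 1/12*a_A + 1/12*a_B + 0*a_C + 1/4*a_D + 7/12*a_E
  a_D = 1/12*a_A + 1/12*a_B + 1/12*a_C + 2/3*a_D + 1/12*a_E

Substituting a_A = 1 and a_E = 0, rearrange to (I - Q) a = r where r[i] = P(i -> A):
  [3/4, -1/12, -1/12] . (a_B, a_C, a_D) = 5/12
  [-1/12, 1, -1/4] . (a_B, a_C, a_D) = 1/12
  [-1/12, -1/12, 1/3] . (a_B, a_C, a_D) = 1/12

Solving yields:
  a_B = 7/11
  a_C = 14/55
  a_D = 26/55

Starting state is B, so the absorption probability is a_B = 7/11.

Answer: 7/11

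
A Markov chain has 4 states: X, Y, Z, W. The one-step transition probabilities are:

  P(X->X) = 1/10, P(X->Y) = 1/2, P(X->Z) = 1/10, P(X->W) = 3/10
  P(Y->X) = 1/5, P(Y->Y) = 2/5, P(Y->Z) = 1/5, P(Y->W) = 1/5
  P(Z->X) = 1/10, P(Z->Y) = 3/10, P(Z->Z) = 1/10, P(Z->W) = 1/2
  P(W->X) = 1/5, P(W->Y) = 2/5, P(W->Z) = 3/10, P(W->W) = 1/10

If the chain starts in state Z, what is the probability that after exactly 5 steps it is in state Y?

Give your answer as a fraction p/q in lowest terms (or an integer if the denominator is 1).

Computing P^5 by repeated multiplication:
P^1 =
  X: [1/10, 1/2, 1/10, 3/10]
  Y: [1/5, 2/5, 1/5, 1/5]
  Z: [1/10, 3/10, 1/10, 1/2]
  W: [1/5, 2/5, 3/10, 1/10]
P^2 =
  X: [9/50, 2/5, 21/100, 21/100]
  Y: [4/25, 2/5, 9/50, 13/50]
  Z: [9/50, 2/5, 23/100, 19/100]
  W: [3/20, 39/100, 4/25, 3/10]
P^3 =
  X: [161/1000, 397/1000, 91/500, 13/50]
  Y: [83/500, 199/500, 24/125, 61/250]
  Z: [159/1000, 79/200, 89/500, 67/250]
  W: [169/1000, 399/1000, 199/1000, 233/1000]
P^4 =
  X: [1657/10000, 3979/10000, 1917/10000, 2447/10000]
  Y: [821/5000, 1987/5000, 943/5000, 1249/5000]
  Z: [1663/10000, 3981/10000, 1931/10000, 97/400]
  W: [102/625, 397/1000, 373/2000, 2533/10000]
P^5 =
  X: [8213/50000, 1987/5000, 18873/100000, 24961/100000]
  Y: [2059/12500, 9939/25000, 1897/10000, 12401/50000]
  Z: [8203/50000, 9933/25000, 18831/100000, 25031/100000]
  W: [16503/100000, 39767/100000, 4759/25000, 12347/50000]

(P^5)[Z -> Y] = 9933/25000

Answer: 9933/25000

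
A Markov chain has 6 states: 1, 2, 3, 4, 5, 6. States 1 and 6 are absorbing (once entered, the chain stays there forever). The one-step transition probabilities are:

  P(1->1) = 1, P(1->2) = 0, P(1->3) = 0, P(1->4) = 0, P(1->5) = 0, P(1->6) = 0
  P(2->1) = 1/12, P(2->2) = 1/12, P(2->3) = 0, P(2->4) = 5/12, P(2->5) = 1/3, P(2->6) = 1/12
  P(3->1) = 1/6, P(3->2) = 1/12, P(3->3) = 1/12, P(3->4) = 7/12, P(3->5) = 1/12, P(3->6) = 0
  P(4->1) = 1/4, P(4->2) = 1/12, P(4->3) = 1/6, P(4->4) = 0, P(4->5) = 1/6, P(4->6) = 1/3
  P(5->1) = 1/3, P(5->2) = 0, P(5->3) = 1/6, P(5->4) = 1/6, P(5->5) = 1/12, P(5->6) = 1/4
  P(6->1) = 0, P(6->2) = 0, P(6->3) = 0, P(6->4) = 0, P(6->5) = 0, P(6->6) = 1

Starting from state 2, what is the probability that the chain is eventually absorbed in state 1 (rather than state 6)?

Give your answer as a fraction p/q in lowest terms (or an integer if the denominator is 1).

Let a_i = P(absorbed in 1 | start in state i).
Boundary conditions: a_1 = 1, a_6 = 0.
For each transient state i, a_i = sum_j P(i->j) * a_j:
  a_2 = 1/12*a_1 + 1/12*a_2 + 0*a_3 + 5/12*a_4 + 1/3*a_5 + 1/12*a_6
  a_3 = 1/6*a_1 + 1/12*a_2 + 1/12*a_3 + 7/12*a_4 + 1/12*a_5 + 0*a_6
  a_4 = 1/4*a_1 + 1/12*a_2 + 1/6*a_3 + 0*a_4 + 1/6*a_5 + 1/3*a_6
  a_5 = 1/3*a_1 + 0*a_2 + 1/6*a_3 + 1/6*a_4 + 1/12*a_5 + 1/4*a_6

Substituting a_1 = 1 and a_6 = 0, rearrange to (I - Q) a = r where r[i] = P(i -> 1):
  [11/12, 0, -5/12, -1/3] . (a_2, a_3, a_4, a_5) = 1/12
  [-1/12, 11/12, -7/12, -1/12] . (a_2, a_3, a_4, a_5) = 1/6
  [-1/12, -1/6, 1, -1/6] . (a_2, a_3, a_4, a_5) = 1/4
  [0, -1/6, -1/6, 11/12] . (a_2, a_3, a_4, a_5) = 1/3

Solving yields:
  a_2 = 6267/12197
  a_3 = 7161/12197
  a_4 = 5900/12197
  a_5 = 6810/12197

Starting state is 2, so the absorption probability is a_2 = 6267/12197.

Answer: 6267/12197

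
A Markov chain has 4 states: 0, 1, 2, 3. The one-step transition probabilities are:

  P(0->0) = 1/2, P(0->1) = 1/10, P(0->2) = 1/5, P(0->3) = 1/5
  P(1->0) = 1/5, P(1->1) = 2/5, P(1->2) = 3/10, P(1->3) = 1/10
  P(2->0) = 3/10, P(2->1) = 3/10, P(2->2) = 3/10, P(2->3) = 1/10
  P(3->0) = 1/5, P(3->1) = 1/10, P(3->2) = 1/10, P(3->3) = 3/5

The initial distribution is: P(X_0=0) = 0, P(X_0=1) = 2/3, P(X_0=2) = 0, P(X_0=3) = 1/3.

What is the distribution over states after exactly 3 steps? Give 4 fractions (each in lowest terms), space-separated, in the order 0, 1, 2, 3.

Answer: 923/3000 649/3000 221/1000 51/200

Derivation:
Propagating the distribution step by step (d_{t+1} = d_t * P):
d_0 = (0=0, 1=2/3, 2=0, 3=1/3)
  d_1[0] = 0*1/2 + 2/3*1/5 + 0*3/10 + 1/3*1/5 = 1/5
  d_1[1] = 0*1/10 + 2/3*2/5 + 0*3/10 + 1/3*1/10 = 3/10
  d_1[2] = 0*1/5 + 2/3*3/10 + 0*3/10 + 1/3*1/10 = 7/30
  d_1[3] = 0*1/5 + 2/3*1/10 + 0*1/10 + 1/3*3/5 = 4/15
d_1 = (0=1/5, 1=3/10, 2=7/30, 3=4/15)
  d_2[0] = 1/5*1/2 + 3/10*1/5 + 7/30*3/10 + 4/15*1/5 = 17/60
  d_2[1] = 1/5*1/10 + 3/10*2/5 + 7/30*3/10 + 4/15*1/10 = 71/300
  d_2[2] = 1/5*1/5 + 3/10*3/10 + 7/30*3/10 + 4/15*1/10 = 17/75
  d_2[3] = 1/5*1/5 + 3/10*1/10 + 7/30*1/10 + 4/15*3/5 = 19/75
d_2 = (0=17/60, 1=71/300, 2=17/75, 3=19/75)
  d_3[0] = 17/60*1/2 + 71/300*1/5 + 17/75*3/10 + 19/75*1/5 = 923/3000
  d_3[1] = 17/60*1/10 + 71/300*2/5 + 17/75*3/10 + 19/75*1/10 = 649/3000
  d_3[2] = 17/60*1/5 + 71/300*3/10 + 17/75*3/10 + 19/75*1/10 = 221/1000
  d_3[3] = 17/60*1/5 + 71/300*1/10 + 17/75*1/10 + 19/75*3/5 = 51/200
d_3 = (0=923/3000, 1=649/3000, 2=221/1000, 3=51/200)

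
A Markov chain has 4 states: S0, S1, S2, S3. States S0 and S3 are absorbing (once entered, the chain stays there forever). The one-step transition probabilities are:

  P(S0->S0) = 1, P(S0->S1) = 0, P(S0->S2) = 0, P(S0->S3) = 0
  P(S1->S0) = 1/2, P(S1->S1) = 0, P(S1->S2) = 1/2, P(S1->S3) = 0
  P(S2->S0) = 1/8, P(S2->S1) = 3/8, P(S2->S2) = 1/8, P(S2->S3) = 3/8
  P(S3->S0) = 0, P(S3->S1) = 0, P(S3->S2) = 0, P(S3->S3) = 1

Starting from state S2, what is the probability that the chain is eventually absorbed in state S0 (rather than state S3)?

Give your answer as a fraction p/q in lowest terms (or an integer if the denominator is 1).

Let a_i = P(absorbed in S0 | start in state i).
Boundary conditions: a_S0 = 1, a_S3 = 0.
For each transient state i, a_i = sum_j P(i->j) * a_j:
  a_S1 = 1/2*a_S0 + 0*a_S1 + 1/2*a_S2 + 0*a_S3
  a_S2 = 1/8*a_S0 + 3/8*a_S1 + 1/8*a_S2 + 3/8*a_S3

Substituting a_S0 = 1 and a_S3 = 0, rearrange to (I - Q) a = r where r[i] = P(i -> S0):
  [1, -1/2] . (a_S1, a_S2) = 1/2
  [-3/8, 7/8] . (a_S1, a_S2) = 1/8

Solving yields:
  a_S1 = 8/11
  a_S2 = 5/11

Starting state is S2, so the absorption probability is a_S2 = 5/11.

Answer: 5/11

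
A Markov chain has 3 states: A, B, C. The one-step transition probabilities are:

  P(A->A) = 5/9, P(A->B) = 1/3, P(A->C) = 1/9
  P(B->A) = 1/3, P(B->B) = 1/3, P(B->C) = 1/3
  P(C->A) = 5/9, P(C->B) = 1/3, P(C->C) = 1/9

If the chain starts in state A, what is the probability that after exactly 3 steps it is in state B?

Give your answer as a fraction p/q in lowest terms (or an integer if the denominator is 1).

Computing P^3 by repeated multiplication:
P^1 =
  A: [5/9, 1/3, 1/9]
  B: [1/3, 1/3, 1/3]
  C: [5/9, 1/3, 1/9]
P^2 =
  A: [13/27, 1/3, 5/27]
  B: [13/27, 1/3, 5/27]
  C: [13/27, 1/3, 5/27]
P^3 =
  A: [13/27, 1/3, 5/27]
  B: [13/27, 1/3, 5/27]
  C: [13/27, 1/3, 5/27]

(P^3)[A -> B] = 1/3

Answer: 1/3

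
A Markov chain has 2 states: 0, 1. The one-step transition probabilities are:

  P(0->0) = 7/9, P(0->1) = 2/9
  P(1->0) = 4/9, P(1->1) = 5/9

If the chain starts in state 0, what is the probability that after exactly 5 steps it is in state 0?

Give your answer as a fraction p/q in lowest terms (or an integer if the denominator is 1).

Answer: 487/729

Derivation:
Computing P^5 by repeated multiplication:
P^1 =
  0: [7/9, 2/9]
  1: [4/9, 5/9]
P^2 =
  0: [19/27, 8/27]
  1: [16/27, 11/27]
P^3 =
  0: [55/81, 26/81]
  1: [52/81, 29/81]
P^4 =
  0: [163/243, 80/243]
  1: [160/243, 83/243]
P^5 =
  0: [487/729, 242/729]
  1: [484/729, 245/729]

(P^5)[0 -> 0] = 487/729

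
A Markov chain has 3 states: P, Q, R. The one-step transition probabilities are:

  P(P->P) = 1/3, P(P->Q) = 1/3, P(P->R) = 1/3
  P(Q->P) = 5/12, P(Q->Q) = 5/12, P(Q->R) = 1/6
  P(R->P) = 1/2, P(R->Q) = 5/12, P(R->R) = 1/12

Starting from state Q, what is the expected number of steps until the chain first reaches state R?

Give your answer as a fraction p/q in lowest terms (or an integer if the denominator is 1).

Let h_i = expected steps to first reach R from state i.
Boundary: h_R = 0.
First-step equations for the other states:
  h_P = 1 + 1/3*h_P + 1/3*h_Q + 1/3*h_R
  h_Q = 1 + 5/12*h_P + 5/12*h_Q + 1/6*h_R

Substituting h_R = 0 and rearranging gives the linear system (I - Q) h = 1:
  [2/3, -1/3] . (h_P, h_Q) = 1
  [-5/12, 7/12] . (h_P, h_Q) = 1

Solving yields:
  h_P = 11/3
  h_Q = 13/3

Starting state is Q, so the expected hitting time is h_Q = 13/3.

Answer: 13/3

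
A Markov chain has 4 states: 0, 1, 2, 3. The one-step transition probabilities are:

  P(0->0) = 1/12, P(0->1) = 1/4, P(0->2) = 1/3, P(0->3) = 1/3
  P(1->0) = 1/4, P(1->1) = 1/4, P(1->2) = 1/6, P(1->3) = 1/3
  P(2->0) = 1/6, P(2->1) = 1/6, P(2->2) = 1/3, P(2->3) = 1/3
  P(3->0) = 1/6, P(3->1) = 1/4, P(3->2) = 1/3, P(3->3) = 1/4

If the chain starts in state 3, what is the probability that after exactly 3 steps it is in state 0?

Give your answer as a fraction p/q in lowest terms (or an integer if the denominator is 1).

Answer: 295/1728

Derivation:
Computing P^3 by repeated multiplication:
P^1 =
  0: [1/12, 1/4, 1/3, 1/3]
  1: [1/4, 1/4, 1/6, 1/3]
  2: [1/6, 1/6, 1/3, 1/3]
  3: [1/6, 1/4, 1/3, 1/4]
P^2 =
  0: [13/72, 2/9, 7/24, 11/36]
  1: [1/6, 17/72, 7/24, 11/36]
  2: [1/6, 2/9, 11/36, 11/36]
  3: [25/144, 2/9, 7/24, 5/16]
P^3 =
  0: [49/288, 65/288, 8/27, 133/432]
  1: [149/864, 65/288, 127/432, 133/432]
  2: [37/216, 97/432, 8/27, 133/432]
  3: [295/1728, 65/288, 8/27, 59/192]

(P^3)[3 -> 0] = 295/1728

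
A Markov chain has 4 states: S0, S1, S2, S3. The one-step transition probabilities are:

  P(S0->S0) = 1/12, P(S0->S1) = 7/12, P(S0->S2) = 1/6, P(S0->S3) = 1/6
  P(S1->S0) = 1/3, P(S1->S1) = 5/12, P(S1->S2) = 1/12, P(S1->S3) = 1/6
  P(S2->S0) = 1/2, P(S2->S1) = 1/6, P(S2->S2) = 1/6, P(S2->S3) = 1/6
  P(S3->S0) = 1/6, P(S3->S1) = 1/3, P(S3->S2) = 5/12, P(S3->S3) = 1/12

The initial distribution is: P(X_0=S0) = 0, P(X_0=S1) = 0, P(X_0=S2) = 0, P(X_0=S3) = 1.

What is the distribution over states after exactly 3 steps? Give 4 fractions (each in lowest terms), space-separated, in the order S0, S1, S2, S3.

Answer: 71/288 91/216 103/576 265/1728

Derivation:
Propagating the distribution step by step (d_{t+1} = d_t * P):
d_0 = (S0=0, S1=0, S2=0, S3=1)
  d_1[S0] = 0*1/12 + 0*1/3 + 0*1/2 + 1*1/6 = 1/6
  d_1[S1] = 0*7/12 + 0*5/12 + 0*1/6 + 1*1/3 = 1/3
  d_1[S2] = 0*1/6 + 0*1/12 + 0*1/6 + 1*5/12 = 5/12
  d_1[S3] = 0*1/6 + 0*1/6 + 0*1/6 + 1*1/12 = 1/12
d_1 = (S0=1/6, S1=1/3, S2=5/12, S3=1/12)
  d_2[S0] = 1/6*1/12 + 1/3*1/3 + 5/12*1/2 + 1/12*1/6 = 25/72
  d_2[S1] = 1/6*7/12 + 1/3*5/12 + 5/12*1/6 + 1/12*1/3 = 1/3
  d_2[S2] = 1/6*1/6 + 1/3*1/12 + 5/12*1/6 + 1/12*5/12 = 23/144
  d_2[S3] = 1/6*1/6 + 1/3*1/6 + 5/12*1/6 + 1/12*1/12 = 23/144
d_2 = (S0=25/72, S1=1/3, S2=23/144, S3=23/144)
  d_3[S0] = 25/72*1/12 + 1/3*1/3 + 23/144*1/2 + 23/144*1/6 = 71/288
  d_3[S1] = 25/72*7/12 + 1/3*5/12 + 23/144*1/6 + 23/144*1/3 = 91/216
  d_3[S2] = 25/72*1/6 + 1/3*1/12 + 23/144*1/6 + 23/144*5/12 = 103/576
  d_3[S3] = 25/72*1/6 + 1/3*1/6 + 23/144*1/6 + 23/144*1/12 = 265/1728
d_3 = (S0=71/288, S1=91/216, S2=103/576, S3=265/1728)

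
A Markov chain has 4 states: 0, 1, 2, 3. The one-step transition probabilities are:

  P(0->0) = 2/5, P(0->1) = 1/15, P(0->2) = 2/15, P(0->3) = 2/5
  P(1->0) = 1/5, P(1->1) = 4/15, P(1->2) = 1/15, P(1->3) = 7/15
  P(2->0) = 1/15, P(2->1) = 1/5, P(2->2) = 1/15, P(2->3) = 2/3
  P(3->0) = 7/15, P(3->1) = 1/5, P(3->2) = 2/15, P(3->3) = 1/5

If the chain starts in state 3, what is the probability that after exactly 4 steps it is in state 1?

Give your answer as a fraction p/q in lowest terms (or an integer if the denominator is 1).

Answer: 2752/16875

Derivation:
Computing P^4 by repeated multiplication:
P^1 =
  0: [2/5, 1/15, 2/15, 2/5]
  1: [1/5, 4/15, 1/15, 7/15]
  2: [1/15, 1/5, 1/15, 2/3]
  3: [7/15, 1/5, 2/15, 1/5]
P^2 =
  0: [83/225, 34/225, 3/25, 9/25]
  1: [16/45, 43/225, 1/9, 77/225]
  2: [86/225, 46/225, 26/225, 67/225]
  3: [74/225, 34/225, 1/9, 92/225]
P^3 =
  0: [398/1125, 181/1125, 389/3375, 1249/3375]
  1: [391/1125, 62/375, 382/3375, 1262/3375]
  2: [383/1125, 61/375, 14/125, 433/1125]
  3: [9/25, 187/1125, 391/3375, 1208/3375]
P^4 =
  0: [239/675, 184/1125, 5818/50625, 18602/50625]
  1: [664/1875, 2779/16875, 1162/10125, 742/2025]
  2: [6004/16875, 2792/16875, 647/5625, 682/1875]
  3: [44/125, 2752/16875, 5798/50625, 18751/50625]

(P^4)[3 -> 1] = 2752/16875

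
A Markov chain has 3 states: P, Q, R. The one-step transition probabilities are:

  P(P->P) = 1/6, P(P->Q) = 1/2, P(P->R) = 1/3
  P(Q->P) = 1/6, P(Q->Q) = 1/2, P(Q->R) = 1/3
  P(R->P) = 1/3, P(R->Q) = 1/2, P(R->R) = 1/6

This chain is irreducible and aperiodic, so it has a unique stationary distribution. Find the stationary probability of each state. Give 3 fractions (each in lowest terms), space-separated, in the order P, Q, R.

The stationary distribution satisfies pi = pi * P, i.e.:
  pi_P = 1/6*pi_P + 1/6*pi_Q + 1/3*pi_R
  pi_Q = 1/2*pi_P + 1/2*pi_Q + 1/2*pi_R
  pi_R = 1/3*pi_P + 1/3*pi_Q + 1/6*pi_R
with normalization: pi_P + pi_Q + pi_R = 1.

Using the first 2 balance equations plus normalization, the linear system A*pi = b is:
  [-5/6, 1/6, 1/3] . pi = 0
  [1/2, -1/2, 1/2] . pi = 0
  [1, 1, 1] . pi = 1

Solving yields:
  pi_P = 3/14
  pi_Q = 1/2
  pi_R = 2/7

Verification (pi * P):
  3/14*1/6 + 1/2*1/6 + 2/7*1/3 = 3/14 = pi_P  (ok)
  3/14*1/2 + 1/2*1/2 + 2/7*1/2 = 1/2 = pi_Q  (ok)
  3/14*1/3 + 1/2*1/3 + 2/7*1/6 = 2/7 = pi_R  (ok)

Answer: 3/14 1/2 2/7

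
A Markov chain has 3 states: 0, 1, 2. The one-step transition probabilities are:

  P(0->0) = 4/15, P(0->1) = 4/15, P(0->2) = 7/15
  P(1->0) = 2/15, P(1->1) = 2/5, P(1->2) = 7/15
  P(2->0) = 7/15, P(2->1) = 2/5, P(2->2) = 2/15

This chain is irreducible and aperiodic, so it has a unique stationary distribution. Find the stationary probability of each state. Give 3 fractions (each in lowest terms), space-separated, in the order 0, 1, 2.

The stationary distribution satisfies pi = pi * P, i.e.:
  pi_0 = 4/15*pi_0 + 2/15*pi_1 + 7/15*pi_2
  pi_1 = 4/15*pi_0 + 2/5*pi_1 + 2/5*pi_2
  pi_2 = 7/15*pi_0 + 7/15*pi_1 + 2/15*pi_2
with normalization: pi_0 + pi_1 + pi_2 = 1.

Using the first 2 balance equations plus normalization, the linear system A*pi = b is:
  [-11/15, 2/15, 7/15] . pi = 0
  [4/15, -3/5, 2/5] . pi = 0
  [1, 1, 1] . pi = 1

Solving yields:
  pi_0 = 15/52
  pi_1 = 47/130
  pi_2 = 7/20

Verification (pi * P):
  15/52*4/15 + 47/130*2/15 + 7/20*7/15 = 15/52 = pi_0  (ok)
  15/52*4/15 + 47/130*2/5 + 7/20*2/5 = 47/130 = pi_1  (ok)
  15/52*7/15 + 47/130*7/15 + 7/20*2/15 = 7/20 = pi_2  (ok)

Answer: 15/52 47/130 7/20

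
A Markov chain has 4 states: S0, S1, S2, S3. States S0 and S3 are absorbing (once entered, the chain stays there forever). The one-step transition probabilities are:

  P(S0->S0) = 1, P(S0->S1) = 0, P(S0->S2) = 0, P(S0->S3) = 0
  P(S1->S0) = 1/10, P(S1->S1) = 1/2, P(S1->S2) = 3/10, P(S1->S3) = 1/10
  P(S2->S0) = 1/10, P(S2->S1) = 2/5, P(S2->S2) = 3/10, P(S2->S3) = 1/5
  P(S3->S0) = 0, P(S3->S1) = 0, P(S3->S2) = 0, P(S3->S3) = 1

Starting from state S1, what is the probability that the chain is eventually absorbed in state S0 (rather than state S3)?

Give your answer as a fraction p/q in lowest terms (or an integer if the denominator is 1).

Let a_i = P(absorbed in S0 | start in state i).
Boundary conditions: a_S0 = 1, a_S3 = 0.
For each transient state i, a_i = sum_j P(i->j) * a_j:
  a_S1 = 1/10*a_S0 + 1/2*a_S1 + 3/10*a_S2 + 1/10*a_S3
  a_S2 = 1/10*a_S0 + 2/5*a_S1 + 3/10*a_S2 + 1/5*a_S3

Substituting a_S0 = 1 and a_S3 = 0, rearrange to (I - Q) a = r where r[i] = P(i -> S0):
  [1/2, -3/10] . (a_S1, a_S2) = 1/10
  [-2/5, 7/10] . (a_S1, a_S2) = 1/10

Solving yields:
  a_S1 = 10/23
  a_S2 = 9/23

Starting state is S1, so the absorption probability is a_S1 = 10/23.

Answer: 10/23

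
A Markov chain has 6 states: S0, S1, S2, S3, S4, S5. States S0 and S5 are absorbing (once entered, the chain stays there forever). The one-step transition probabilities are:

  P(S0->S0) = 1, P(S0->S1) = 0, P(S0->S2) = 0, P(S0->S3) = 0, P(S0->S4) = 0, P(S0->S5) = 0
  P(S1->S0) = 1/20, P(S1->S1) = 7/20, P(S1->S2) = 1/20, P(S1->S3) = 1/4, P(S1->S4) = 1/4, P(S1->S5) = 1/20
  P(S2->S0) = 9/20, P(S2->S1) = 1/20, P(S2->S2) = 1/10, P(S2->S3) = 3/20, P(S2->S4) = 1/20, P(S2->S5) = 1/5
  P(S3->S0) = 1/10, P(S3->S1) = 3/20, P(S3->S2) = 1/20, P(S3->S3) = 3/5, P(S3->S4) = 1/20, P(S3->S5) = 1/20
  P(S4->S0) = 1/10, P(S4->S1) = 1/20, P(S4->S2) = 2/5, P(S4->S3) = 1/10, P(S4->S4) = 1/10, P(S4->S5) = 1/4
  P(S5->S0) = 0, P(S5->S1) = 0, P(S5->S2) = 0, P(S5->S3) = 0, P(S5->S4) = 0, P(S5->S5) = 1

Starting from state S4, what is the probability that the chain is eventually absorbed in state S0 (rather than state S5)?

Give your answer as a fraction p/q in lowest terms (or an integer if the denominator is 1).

Let a_i = P(absorbed in S0 | start in state i).
Boundary conditions: a_S0 = 1, a_S5 = 0.
For each transient state i, a_i = sum_j P(i->j) * a_j:
  a_S1 = 1/20*a_S0 + 7/20*a_S1 + 1/20*a_S2 + 1/4*a_S3 + 1/4*a_S4 + 1/20*a_S5
  a_S2 = 9/20*a_S0 + 1/20*a_S1 + 1/10*a_S2 + 3/20*a_S3 + 1/20*a_S4 + 1/5*a_S5
  a_S3 = 1/10*a_S0 + 3/20*a_S1 + 1/20*a_S2 + 3/5*a_S3 + 1/20*a_S4 + 1/20*a_S5
  a_S4 = 1/10*a_S0 + 1/20*a_S1 + 2/5*a_S2 + 1/10*a_S3 + 1/10*a_S4 + 1/4*a_S5

Substituting a_S0 = 1 and a_S5 = 0, rearrange to (I - Q) a = r where r[i] = P(i -> S0):
  [13/20, -1/20, -1/4, -1/4] . (a_S1, a_S2, a_S3, a_S4) = 1/20
  [-1/20, 9/10, -3/20, -1/20] . (a_S1, a_S2, a_S3, a_S4) = 9/20
  [-3/20, -1/20, 2/5, -1/20] . (a_S1, a_S2, a_S3, a_S4) = 1/10
  [-1/20, -2/5, -1/10, 9/10] . (a_S1, a_S2, a_S3, a_S4) = 1/10

Solving yields:
  a_S1 = 13324/24135
  a_S2 = 15902/24135
  a_S3 = 14531/24135
  a_S4 = 12104/24135

Starting state is S4, so the absorption probability is a_S4 = 12104/24135.

Answer: 12104/24135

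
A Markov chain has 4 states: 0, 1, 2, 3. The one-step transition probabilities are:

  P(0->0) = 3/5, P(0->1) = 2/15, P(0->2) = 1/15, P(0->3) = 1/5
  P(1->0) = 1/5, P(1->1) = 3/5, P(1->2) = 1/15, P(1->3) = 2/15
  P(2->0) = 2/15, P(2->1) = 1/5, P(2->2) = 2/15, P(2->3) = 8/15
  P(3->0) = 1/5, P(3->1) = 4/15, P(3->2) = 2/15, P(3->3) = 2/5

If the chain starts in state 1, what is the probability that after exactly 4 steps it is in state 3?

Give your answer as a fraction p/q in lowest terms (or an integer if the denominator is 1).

Answer: 12751/50625

Derivation:
Computing P^4 by repeated multiplication:
P^1 =
  0: [3/5, 2/15, 1/15, 1/5]
  1: [1/5, 3/5, 1/15, 2/15]
  2: [2/15, 1/5, 2/15, 8/15]
  3: [1/5, 4/15, 2/15, 2/5]
P^2 =
  0: [98/225, 17/75, 19/225, 19/75]
  1: [62/225, 98/225, 2/25, 47/225]
  2: [11/45, 23/75, 1/9, 76/225]
  3: [61/225, 8/25, 23/225, 23/75]
P^3 =
  0: [1244/3375, 188/675, 301/3375, 178/675]
  1: [343/1125, 416/1125, 58/675, 808/3375]
  2: [196/675, 74/225, 326/3375, 959/3375]
  3: [1018/3375, 223/675, 317/3375, 37/135]
P^4 =
  0: [17288/50625, 5137/16875, 1522/16875, 2672/10125]
  1: [16009/50625, 17392/50625, 497/5625, 12751/50625]
  2: [15679/50625, 5588/16875, 932/10125, 13522/50625]
  3: [15916/50625, 1858/5625, 57/625, 2674/10125]

(P^4)[1 -> 3] = 12751/50625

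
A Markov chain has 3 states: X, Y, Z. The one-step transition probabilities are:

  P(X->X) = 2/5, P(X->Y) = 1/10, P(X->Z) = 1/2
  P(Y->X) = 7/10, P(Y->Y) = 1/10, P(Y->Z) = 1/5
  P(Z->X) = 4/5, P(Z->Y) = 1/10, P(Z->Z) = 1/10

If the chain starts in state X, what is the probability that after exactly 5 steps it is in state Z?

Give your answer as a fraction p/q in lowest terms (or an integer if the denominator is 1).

Computing P^5 by repeated multiplication:
P^1 =
  X: [2/5, 1/10, 1/2]
  Y: [7/10, 1/10, 1/5]
  Z: [4/5, 1/10, 1/10]
P^2 =
  X: [63/100, 1/10, 27/100]
  Y: [51/100, 1/10, 39/100]
  Z: [47/100, 1/10, 43/100]
P^3 =
  X: [269/500, 1/10, 181/500]
  Y: [293/500, 1/10, 157/500]
  Z: [301/500, 1/10, 149/500]
P^4 =
  X: [1437/2500, 1/10, 813/2500]
  Y: [1389/2500, 1/10, 861/2500]
  Z: [1373/2500, 1/10, 877/2500]
P^5 =
  X: [7001/12500, 1/10, 4249/12500]
  Y: [7097/12500, 1/10, 4153/12500]
  Z: [7129/12500, 1/10, 4121/12500]

(P^5)[X -> Z] = 4249/12500

Answer: 4249/12500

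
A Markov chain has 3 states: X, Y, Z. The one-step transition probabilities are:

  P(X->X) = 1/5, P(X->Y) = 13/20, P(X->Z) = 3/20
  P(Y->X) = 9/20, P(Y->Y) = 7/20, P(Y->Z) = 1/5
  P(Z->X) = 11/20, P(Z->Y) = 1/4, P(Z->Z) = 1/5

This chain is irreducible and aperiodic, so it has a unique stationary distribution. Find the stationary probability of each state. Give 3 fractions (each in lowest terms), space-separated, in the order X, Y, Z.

Answer: 94/251 223/502 91/502

Derivation:
The stationary distribution satisfies pi = pi * P, i.e.:
  pi_X = 1/5*pi_X + 9/20*pi_Y + 11/20*pi_Z
  pi_Y = 13/20*pi_X + 7/20*pi_Y + 1/4*pi_Z
  pi_Z = 3/20*pi_X + 1/5*pi_Y + 1/5*pi_Z
with normalization: pi_X + pi_Y + pi_Z = 1.

Using the first 2 balance equations plus normalization, the linear system A*pi = b is:
  [-4/5, 9/20, 11/20] . pi = 0
  [13/20, -13/20, 1/4] . pi = 0
  [1, 1, 1] . pi = 1

Solving yields:
  pi_X = 94/251
  pi_Y = 223/502
  pi_Z = 91/502

Verification (pi * P):
  94/251*1/5 + 223/502*9/20 + 91/502*11/20 = 94/251 = pi_X  (ok)
  94/251*13/20 + 223/502*7/20 + 91/502*1/4 = 223/502 = pi_Y  (ok)
  94/251*3/20 + 223/502*1/5 + 91/502*1/5 = 91/502 = pi_Z  (ok)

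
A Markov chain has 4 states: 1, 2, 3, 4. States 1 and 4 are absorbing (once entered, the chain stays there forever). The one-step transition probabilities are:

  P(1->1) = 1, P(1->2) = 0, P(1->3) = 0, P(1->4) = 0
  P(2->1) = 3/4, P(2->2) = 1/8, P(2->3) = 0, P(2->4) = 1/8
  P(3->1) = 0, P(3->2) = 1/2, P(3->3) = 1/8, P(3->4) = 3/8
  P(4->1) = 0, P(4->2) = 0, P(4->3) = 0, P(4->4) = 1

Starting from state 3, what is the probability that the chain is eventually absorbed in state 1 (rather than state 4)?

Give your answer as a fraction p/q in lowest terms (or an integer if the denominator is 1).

Answer: 24/49

Derivation:
Let a_i = P(absorbed in 1 | start in state i).
Boundary conditions: a_1 = 1, a_4 = 0.
For each transient state i, a_i = sum_j P(i->j) * a_j:
  a_2 = 3/4*a_1 + 1/8*a_2 + 0*a_3 + 1/8*a_4
  a_3 = 0*a_1 + 1/2*a_2 + 1/8*a_3 + 3/8*a_4

Substituting a_1 = 1 and a_4 = 0, rearrange to (I - Q) a = r where r[i] = P(i -> 1):
  [7/8, 0] . (a_2, a_3) = 3/4
  [-1/2, 7/8] . (a_2, a_3) = 0

Solving yields:
  a_2 = 6/7
  a_3 = 24/49

Starting state is 3, so the absorption probability is a_3 = 24/49.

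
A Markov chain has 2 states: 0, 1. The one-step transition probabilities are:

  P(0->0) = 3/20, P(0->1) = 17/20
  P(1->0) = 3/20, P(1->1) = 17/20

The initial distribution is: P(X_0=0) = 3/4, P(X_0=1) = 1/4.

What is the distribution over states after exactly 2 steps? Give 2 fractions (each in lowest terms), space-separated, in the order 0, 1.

Answer: 3/20 17/20

Derivation:
Propagating the distribution step by step (d_{t+1} = d_t * P):
d_0 = (0=3/4, 1=1/4)
  d_1[0] = 3/4*3/20 + 1/4*3/20 = 3/20
  d_1[1] = 3/4*17/20 + 1/4*17/20 = 17/20
d_1 = (0=3/20, 1=17/20)
  d_2[0] = 3/20*3/20 + 17/20*3/20 = 3/20
  d_2[1] = 3/20*17/20 + 17/20*17/20 = 17/20
d_2 = (0=3/20, 1=17/20)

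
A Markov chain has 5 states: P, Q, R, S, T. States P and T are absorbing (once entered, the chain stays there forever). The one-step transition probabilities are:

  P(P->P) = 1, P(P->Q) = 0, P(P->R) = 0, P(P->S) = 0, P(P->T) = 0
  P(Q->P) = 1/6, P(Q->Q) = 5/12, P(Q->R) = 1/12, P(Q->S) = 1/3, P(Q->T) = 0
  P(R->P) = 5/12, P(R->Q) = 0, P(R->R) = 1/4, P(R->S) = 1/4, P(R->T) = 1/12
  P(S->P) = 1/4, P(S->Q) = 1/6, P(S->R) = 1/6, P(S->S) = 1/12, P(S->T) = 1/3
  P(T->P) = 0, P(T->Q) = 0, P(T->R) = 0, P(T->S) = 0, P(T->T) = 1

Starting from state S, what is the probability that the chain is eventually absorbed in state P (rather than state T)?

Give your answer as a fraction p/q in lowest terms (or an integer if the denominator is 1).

Answer: 305/573

Derivation:
Let a_i = P(absorbed in P | start in state i).
Boundary conditions: a_P = 1, a_T = 0.
For each transient state i, a_i = sum_j P(i->j) * a_j:
  a_Q = 1/6*a_P + 5/12*a_Q + 1/12*a_R + 1/3*a_S + 0*a_T
  a_R = 5/12*a_P + 0*a_Q + 1/4*a_R + 1/4*a_S + 1/12*a_T
  a_S = 1/4*a_P + 1/6*a_Q + 1/6*a_R + 1/12*a_S + 1/3*a_T

Substituting a_P = 1 and a_T = 0, rearrange to (I - Q) a = r where r[i] = P(i -> P):
  [7/12, -1/12, -1/3] . (a_Q, a_R, a_S) = 1/6
  [0, 3/4, -1/4] . (a_Q, a_R, a_S) = 5/12
  [-1/6, -1/6, 11/12] . (a_Q, a_R, a_S) = 1/4

Solving yields:
  a_Q = 398/573
  a_R = 140/191
  a_S = 305/573

Starting state is S, so the absorption probability is a_S = 305/573.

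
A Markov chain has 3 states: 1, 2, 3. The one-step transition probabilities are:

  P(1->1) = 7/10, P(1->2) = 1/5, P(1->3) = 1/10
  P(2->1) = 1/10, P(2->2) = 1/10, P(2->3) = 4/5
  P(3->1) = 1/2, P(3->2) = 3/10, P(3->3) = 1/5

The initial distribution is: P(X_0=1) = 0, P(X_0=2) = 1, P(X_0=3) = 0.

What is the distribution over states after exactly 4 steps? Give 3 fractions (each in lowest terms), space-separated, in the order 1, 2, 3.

Answer: 324/625 529/2500 27/100

Derivation:
Propagating the distribution step by step (d_{t+1} = d_t * P):
d_0 = (1=0, 2=1, 3=0)
  d_1[1] = 0*7/10 + 1*1/10 + 0*1/2 = 1/10
  d_1[2] = 0*1/5 + 1*1/10 + 0*3/10 = 1/10
  d_1[3] = 0*1/10 + 1*4/5 + 0*1/5 = 4/5
d_1 = (1=1/10, 2=1/10, 3=4/5)
  d_2[1] = 1/10*7/10 + 1/10*1/10 + 4/5*1/2 = 12/25
  d_2[2] = 1/10*1/5 + 1/10*1/10 + 4/5*3/10 = 27/100
  d_2[3] = 1/10*1/10 + 1/10*4/5 + 4/5*1/5 = 1/4
d_2 = (1=12/25, 2=27/100, 3=1/4)
  d_3[1] = 12/25*7/10 + 27/100*1/10 + 1/4*1/2 = 61/125
  d_3[2] = 12/25*1/5 + 27/100*1/10 + 1/4*3/10 = 99/500
  d_3[3] = 12/25*1/10 + 27/100*4/5 + 1/4*1/5 = 157/500
d_3 = (1=61/125, 2=99/500, 3=157/500)
  d_4[1] = 61/125*7/10 + 99/500*1/10 + 157/500*1/2 = 324/625
  d_4[2] = 61/125*1/5 + 99/500*1/10 + 157/500*3/10 = 529/2500
  d_4[3] = 61/125*1/10 + 99/500*4/5 + 157/500*1/5 = 27/100
d_4 = (1=324/625, 2=529/2500, 3=27/100)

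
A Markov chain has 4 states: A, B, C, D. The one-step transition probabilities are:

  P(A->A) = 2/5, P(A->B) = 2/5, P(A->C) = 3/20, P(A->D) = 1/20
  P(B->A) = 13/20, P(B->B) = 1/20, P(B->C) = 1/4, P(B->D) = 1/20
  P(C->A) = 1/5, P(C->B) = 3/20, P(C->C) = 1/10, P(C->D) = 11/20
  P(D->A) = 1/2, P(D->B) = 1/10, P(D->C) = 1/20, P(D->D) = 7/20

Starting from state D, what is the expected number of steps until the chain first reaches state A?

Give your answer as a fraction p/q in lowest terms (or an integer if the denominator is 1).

Answer: 7900/3893

Derivation:
Let h_i = expected steps to first reach A from state i.
Boundary: h_A = 0.
First-step equations for the other states:
  h_B = 1 + 13/20*h_A + 1/20*h_B + 1/4*h_C + 1/20*h_D
  h_C = 1 + 1/5*h_A + 3/20*h_B + 1/10*h_C + 11/20*h_D
  h_D = 1 + 1/2*h_A + 1/10*h_B + 1/20*h_C + 7/20*h_D

Substituting h_A = 0 and rearranging gives the linear system (I - Q) h = 1:
  [19/20, -1/4, -1/20] . (h_B, h_C, h_D) = 1
  [-3/20, 9/10, -11/20] . (h_B, h_C, h_D) = 1
  [-1/10, -1/20, 13/20] . (h_B, h_C, h_D) = 1

Solving yields:
  h_B = 7240/3893
  h_C = 10360/3893
  h_D = 7900/3893

Starting state is D, so the expected hitting time is h_D = 7900/3893.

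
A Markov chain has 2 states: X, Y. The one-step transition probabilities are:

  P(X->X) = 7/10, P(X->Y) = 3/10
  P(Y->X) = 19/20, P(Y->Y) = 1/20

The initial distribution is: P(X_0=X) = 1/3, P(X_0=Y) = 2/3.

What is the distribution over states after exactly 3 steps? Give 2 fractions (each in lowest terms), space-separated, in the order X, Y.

Answer: 23/30 7/30

Derivation:
Propagating the distribution step by step (d_{t+1} = d_t * P):
d_0 = (X=1/3, Y=2/3)
  d_1[X] = 1/3*7/10 + 2/3*19/20 = 13/15
  d_1[Y] = 1/3*3/10 + 2/3*1/20 = 2/15
d_1 = (X=13/15, Y=2/15)
  d_2[X] = 13/15*7/10 + 2/15*19/20 = 11/15
  d_2[Y] = 13/15*3/10 + 2/15*1/20 = 4/15
d_2 = (X=11/15, Y=4/15)
  d_3[X] = 11/15*7/10 + 4/15*19/20 = 23/30
  d_3[Y] = 11/15*3/10 + 4/15*1/20 = 7/30
d_3 = (X=23/30, Y=7/30)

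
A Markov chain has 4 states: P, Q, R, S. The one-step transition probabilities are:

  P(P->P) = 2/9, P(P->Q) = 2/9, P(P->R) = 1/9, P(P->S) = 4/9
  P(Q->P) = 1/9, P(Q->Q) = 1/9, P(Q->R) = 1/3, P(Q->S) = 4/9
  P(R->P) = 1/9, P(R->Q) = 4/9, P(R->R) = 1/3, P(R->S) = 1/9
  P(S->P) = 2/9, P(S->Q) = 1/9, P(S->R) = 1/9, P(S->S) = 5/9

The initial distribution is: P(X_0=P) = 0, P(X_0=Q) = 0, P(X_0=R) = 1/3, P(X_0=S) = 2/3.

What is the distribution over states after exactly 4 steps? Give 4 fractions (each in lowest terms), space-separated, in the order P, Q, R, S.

Propagating the distribution step by step (d_{t+1} = d_t * P):
d_0 = (P=0, Q=0, R=1/3, S=2/3)
  d_1[P] = 0*2/9 + 0*1/9 + 1/3*1/9 + 2/3*2/9 = 5/27
  d_1[Q] = 0*2/9 + 0*1/9 + 1/3*4/9 + 2/3*1/9 = 2/9
  d_1[R] = 0*1/9 + 0*1/3 + 1/3*1/3 + 2/3*1/9 = 5/27
  d_1[S] = 0*4/9 + 0*4/9 + 1/3*1/9 + 2/3*5/9 = 11/27
d_1 = (P=5/27, Q=2/9, R=5/27, S=11/27)
  d_2[P] = 5/27*2/9 + 2/9*1/9 + 5/27*1/9 + 11/27*2/9 = 43/243
  d_2[Q] = 5/27*2/9 + 2/9*1/9 + 5/27*4/9 + 11/27*1/9 = 47/243
  d_2[R] = 5/27*1/9 + 2/9*1/3 + 5/27*1/3 + 11/27*1/9 = 49/243
  d_2[S] = 5/27*4/9 + 2/9*4/9 + 5/27*1/9 + 11/27*5/9 = 104/243
d_2 = (P=43/243, Q=47/243, R=49/243, S=104/243)
  d_3[P] = 43/243*2/9 + 47/243*1/9 + 49/243*1/9 + 104/243*2/9 = 130/729
  d_3[Q] = 43/243*2/9 + 47/243*1/9 + 49/243*4/9 + 104/243*1/9 = 433/2187
  d_3[R] = 43/243*1/9 + 47/243*1/3 + 49/243*1/3 + 104/243*1/9 = 145/729
  d_3[S] = 43/243*4/9 + 47/243*4/9 + 49/243*1/9 + 104/243*5/9 = 929/2187
d_3 = (P=130/729, Q=433/2187, R=145/729, S=929/2187)
  d_4[P] = 130/729*2/9 + 433/2187*1/9 + 145/729*1/9 + 929/2187*2/9 = 3506/19683
  d_4[Q] = 130/729*2/9 + 433/2187*1/9 + 145/729*4/9 + 929/2187*1/9 = 1294/6561
  d_4[R] = 130/729*1/9 + 433/2187*1/3 + 145/729*1/3 + 929/2187*1/9 = 3923/19683
  d_4[S] = 130/729*4/9 + 433/2187*4/9 + 145/729*1/9 + 929/2187*5/9 = 8372/19683
d_4 = (P=3506/19683, Q=1294/6561, R=3923/19683, S=8372/19683)

Answer: 3506/19683 1294/6561 3923/19683 8372/19683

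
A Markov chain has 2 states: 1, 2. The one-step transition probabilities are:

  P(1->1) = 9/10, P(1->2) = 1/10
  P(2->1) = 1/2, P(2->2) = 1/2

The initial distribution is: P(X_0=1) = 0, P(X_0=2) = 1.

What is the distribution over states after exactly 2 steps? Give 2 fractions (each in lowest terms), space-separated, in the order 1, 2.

Propagating the distribution step by step (d_{t+1} = d_t * P):
d_0 = (1=0, 2=1)
  d_1[1] = 0*9/10 + 1*1/2 = 1/2
  d_1[2] = 0*1/10 + 1*1/2 = 1/2
d_1 = (1=1/2, 2=1/2)
  d_2[1] = 1/2*9/10 + 1/2*1/2 = 7/10
  d_2[2] = 1/2*1/10 + 1/2*1/2 = 3/10
d_2 = (1=7/10, 2=3/10)

Answer: 7/10 3/10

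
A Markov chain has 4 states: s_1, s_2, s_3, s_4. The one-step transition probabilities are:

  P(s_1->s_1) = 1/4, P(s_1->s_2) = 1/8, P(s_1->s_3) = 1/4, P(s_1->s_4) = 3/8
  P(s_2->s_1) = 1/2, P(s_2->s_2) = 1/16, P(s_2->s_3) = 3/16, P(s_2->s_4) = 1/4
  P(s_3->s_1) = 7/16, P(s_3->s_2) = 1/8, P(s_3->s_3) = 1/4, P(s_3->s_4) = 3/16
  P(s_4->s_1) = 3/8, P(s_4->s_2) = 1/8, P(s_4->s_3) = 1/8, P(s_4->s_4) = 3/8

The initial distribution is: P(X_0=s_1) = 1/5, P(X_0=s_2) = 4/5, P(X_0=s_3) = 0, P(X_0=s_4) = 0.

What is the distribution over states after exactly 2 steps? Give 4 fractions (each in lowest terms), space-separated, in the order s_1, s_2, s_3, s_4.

Propagating the distribution step by step (d_{t+1} = d_t * P):
d_0 = (s_1=1/5, s_2=4/5, s_3=0, s_4=0)
  d_1[s_1] = 1/5*1/4 + 4/5*1/2 + 0*7/16 + 0*3/8 = 9/20
  d_1[s_2] = 1/5*1/8 + 4/5*1/16 + 0*1/8 + 0*1/8 = 3/40
  d_1[s_3] = 1/5*1/4 + 4/5*3/16 + 0*1/4 + 0*1/8 = 1/5
  d_1[s_4] = 1/5*3/8 + 4/5*1/4 + 0*3/16 + 0*3/8 = 11/40
d_1 = (s_1=9/20, s_2=3/40, s_3=1/5, s_4=11/40)
  d_2[s_1] = 9/20*1/4 + 3/40*1/2 + 1/5*7/16 + 11/40*3/8 = 109/320
  d_2[s_2] = 9/20*1/8 + 3/40*1/16 + 1/5*1/8 + 11/40*1/8 = 77/640
  d_2[s_3] = 9/20*1/4 + 3/40*3/16 + 1/5*1/4 + 11/40*1/8 = 27/128
  d_2[s_4] = 9/20*3/8 + 3/40*1/4 + 1/5*3/16 + 11/40*3/8 = 21/64
d_2 = (s_1=109/320, s_2=77/640, s_3=27/128, s_4=21/64)

Answer: 109/320 77/640 27/128 21/64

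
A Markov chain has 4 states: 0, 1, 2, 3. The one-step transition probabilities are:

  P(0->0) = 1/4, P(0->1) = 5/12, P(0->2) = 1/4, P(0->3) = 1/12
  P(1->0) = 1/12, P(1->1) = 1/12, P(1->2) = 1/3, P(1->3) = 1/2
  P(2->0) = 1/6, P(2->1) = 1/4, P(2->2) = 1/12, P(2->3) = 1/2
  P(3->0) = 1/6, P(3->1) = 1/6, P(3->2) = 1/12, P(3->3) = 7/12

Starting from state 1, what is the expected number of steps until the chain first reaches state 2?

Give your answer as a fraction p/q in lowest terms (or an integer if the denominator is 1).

Answer: 690/139

Derivation:
Let h_i = expected steps to first reach 2 from state i.
Boundary: h_2 = 0.
First-step equations for the other states:
  h_0 = 1 + 1/4*h_0 + 5/12*h_1 + 1/4*h_2 + 1/12*h_3
  h_1 = 1 + 1/12*h_0 + 1/12*h_1 + 1/3*h_2 + 1/2*h_3
  h_3 = 1 + 1/6*h_0 + 1/6*h_1 + 1/12*h_2 + 7/12*h_3

Substituting h_2 = 0 and rearranging gives the linear system (I - Q) h = 1:
  [3/4, -5/12, -1/12] . (h_0, h_1, h_3) = 1
  [-1/12, 11/12, -1/2] . (h_0, h_1, h_3) = 1
  [-1/6, -1/6, 5/12] . (h_0, h_1, h_3) = 1

Solving yields:
  h_0 = 666/139
  h_1 = 690/139
  h_3 = 876/139

Starting state is 1, so the expected hitting time is h_1 = 690/139.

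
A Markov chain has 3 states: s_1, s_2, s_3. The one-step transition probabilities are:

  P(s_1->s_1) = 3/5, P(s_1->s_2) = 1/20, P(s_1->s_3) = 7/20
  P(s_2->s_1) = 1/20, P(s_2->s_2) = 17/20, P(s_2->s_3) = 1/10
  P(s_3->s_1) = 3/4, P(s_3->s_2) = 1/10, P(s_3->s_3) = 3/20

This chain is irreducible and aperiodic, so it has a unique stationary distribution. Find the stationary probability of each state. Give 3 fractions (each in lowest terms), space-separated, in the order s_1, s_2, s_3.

Answer: 47/101 31/101 23/101

Derivation:
The stationary distribution satisfies pi = pi * P, i.e.:
  pi_s_1 = 3/5*pi_s_1 + 1/20*pi_s_2 + 3/4*pi_s_3
  pi_s_2 = 1/20*pi_s_1 + 17/20*pi_s_2 + 1/10*pi_s_3
  pi_s_3 = 7/20*pi_s_1 + 1/10*pi_s_2 + 3/20*pi_s_3
with normalization: pi_s_1 + pi_s_2 + pi_s_3 = 1.

Using the first 2 balance equations plus normalization, the linear system A*pi = b is:
  [-2/5, 1/20, 3/4] . pi = 0
  [1/20, -3/20, 1/10] . pi = 0
  [1, 1, 1] . pi = 1

Solving yields:
  pi_s_1 = 47/101
  pi_s_2 = 31/101
  pi_s_3 = 23/101

Verification (pi * P):
  47/101*3/5 + 31/101*1/20 + 23/101*3/4 = 47/101 = pi_s_1  (ok)
  47/101*1/20 + 31/101*17/20 + 23/101*1/10 = 31/101 = pi_s_2  (ok)
  47/101*7/20 + 31/101*1/10 + 23/101*3/20 = 23/101 = pi_s_3  (ok)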